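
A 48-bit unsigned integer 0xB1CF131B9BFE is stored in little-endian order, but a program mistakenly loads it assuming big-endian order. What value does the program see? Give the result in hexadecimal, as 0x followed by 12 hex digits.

Stored little-endian, the bytes at ascending addresses are FE 9B 1B 13 CF B1.
Read back as big-endian, the last byte is least significant, giving 0xFE9B1B13CFB1.

0xFE9B1B13CFB1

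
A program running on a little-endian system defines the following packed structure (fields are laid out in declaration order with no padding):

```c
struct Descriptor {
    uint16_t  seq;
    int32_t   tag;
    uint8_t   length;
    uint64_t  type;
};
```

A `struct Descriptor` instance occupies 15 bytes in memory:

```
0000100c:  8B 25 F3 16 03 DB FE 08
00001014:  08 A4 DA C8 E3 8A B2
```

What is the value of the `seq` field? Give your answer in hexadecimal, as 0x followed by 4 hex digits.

0x258B

`seq` is the first field, at byte offset 0, occupying 2 bytes.
Bytes at offsets 0..1: 8B 25.
In little-endian order the low byte comes first in memory.
Reassemble most-significant byte first: 25 8B → 0x258B.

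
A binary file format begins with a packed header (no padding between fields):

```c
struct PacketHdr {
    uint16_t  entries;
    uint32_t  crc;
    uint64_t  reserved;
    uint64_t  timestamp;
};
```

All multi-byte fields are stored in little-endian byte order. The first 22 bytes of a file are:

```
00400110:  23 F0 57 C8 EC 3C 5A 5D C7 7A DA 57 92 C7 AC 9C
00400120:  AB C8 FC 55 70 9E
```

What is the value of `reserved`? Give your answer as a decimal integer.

14380653156021787994

`reserved` follows `entries` (2 B), `crc` (4 B), so it starts at offset 2 + 4 = 6 and occupies 8 bytes.
Bytes at offsets 6..13: 5A 5D C7 7A DA 57 92 C7.
In little-endian order the low byte comes first in memory.
Reassemble most-significant byte first: C7 92 57 DA 7A C7 5D 5A → 0xC79257DA7AC75D5A.
0xC79257DA7AC75D5A = 14380653156021787994.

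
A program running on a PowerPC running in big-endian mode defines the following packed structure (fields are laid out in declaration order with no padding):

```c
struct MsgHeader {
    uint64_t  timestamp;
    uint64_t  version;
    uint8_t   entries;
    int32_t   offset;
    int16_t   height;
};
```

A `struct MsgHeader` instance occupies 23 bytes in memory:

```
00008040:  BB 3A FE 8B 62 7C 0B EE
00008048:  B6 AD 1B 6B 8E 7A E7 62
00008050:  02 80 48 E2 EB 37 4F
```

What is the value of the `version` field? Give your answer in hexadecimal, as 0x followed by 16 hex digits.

0xB6AD1B6B8E7AE762

`version` follows `timestamp` (8 bytes), so it starts at byte offset 8 and occupies 8 bytes.
Bytes at offsets 8..15: B6 AD 1B 6B 8E 7A E7 62.
Big-endian: lowest address holds the most-significant byte.
The bytes are already most-significant first: 0xB6AD1B6B8E7AE762.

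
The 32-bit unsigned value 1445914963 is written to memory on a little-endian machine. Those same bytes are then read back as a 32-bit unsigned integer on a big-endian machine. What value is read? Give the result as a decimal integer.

1445914963 in 32-bit hexadecimal is 0x562EE953.
Stored little-endian, the bytes at ascending addresses are 53 E9 2E 56.
Read back as big-endian, the last byte is least significant, giving 0x53E92E56.
0x53E92E56 = 1407790678.

1407790678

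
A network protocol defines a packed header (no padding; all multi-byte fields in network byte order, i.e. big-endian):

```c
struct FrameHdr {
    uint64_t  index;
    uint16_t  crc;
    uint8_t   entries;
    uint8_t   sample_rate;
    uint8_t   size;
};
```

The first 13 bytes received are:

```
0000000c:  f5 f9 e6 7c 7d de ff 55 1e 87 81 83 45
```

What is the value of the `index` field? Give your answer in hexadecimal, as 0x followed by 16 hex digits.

0xF5F9E67C7DDEFF55

`index` is the first field, at byte offset 0, occupying 8 bytes.
Bytes at offsets 0..7: F5 F9 E6 7C 7D DE FF 55.
In big-endian order the high byte comes first in memory.
The bytes are already most-significant first: 0xF5F9E67C7DDEFF55.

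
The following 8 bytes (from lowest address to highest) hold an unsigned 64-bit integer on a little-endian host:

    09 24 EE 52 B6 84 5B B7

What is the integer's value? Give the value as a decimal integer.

13212299850431734793

Little-endian stores the least-significant byte at the lowest address.
Reassemble most-significant byte first: B7 5B 84 B6 52 EE 24 09 → 0xB75B84B652EE2409.
0xB75B84B652EE2409 = 13212299850431734793.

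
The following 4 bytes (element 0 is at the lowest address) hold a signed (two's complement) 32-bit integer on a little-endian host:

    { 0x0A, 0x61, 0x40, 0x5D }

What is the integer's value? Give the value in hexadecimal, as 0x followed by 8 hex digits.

0x5D40610A

Little-endian stores the least-significant byte at the lowest address.
Reassemble most-significant byte first: 5D 40 61 0A → 0x5D40610A.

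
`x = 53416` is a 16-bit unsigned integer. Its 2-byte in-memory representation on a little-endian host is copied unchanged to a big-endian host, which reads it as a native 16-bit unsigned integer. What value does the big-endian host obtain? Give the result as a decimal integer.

53416 in 16-bit hexadecimal is 0xD0A8.
Stored little-endian, the bytes at ascending addresses are A8 D0.
Read back as big-endian, the last byte is least significant, giving 0xA8D0.
0xA8D0 = 43216.

43216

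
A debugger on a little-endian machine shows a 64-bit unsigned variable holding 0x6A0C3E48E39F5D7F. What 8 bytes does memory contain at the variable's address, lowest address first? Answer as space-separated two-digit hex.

7F 5D 9F E3 48 3E 0C 6A

Split into bytes (most-significant first): 6A 0C 3E 48 E3 9F 5D 7F.
Little-endian stores the least-significant byte at the lowest address.
So at ascending addresses the bytes are 7F 5D 9F E3 48 3E 0C 6A.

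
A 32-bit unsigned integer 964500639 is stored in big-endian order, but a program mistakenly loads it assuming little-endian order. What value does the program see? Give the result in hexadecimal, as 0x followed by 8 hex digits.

0x9F1C7D39

964500639 in 32-bit hexadecimal is 0x397D1C9F.
Stored big-endian, the bytes at ascending addresses are 39 7D 1C 9F.
Read back as little-endian, the first byte is least significant, giving 0x9F1C7D39.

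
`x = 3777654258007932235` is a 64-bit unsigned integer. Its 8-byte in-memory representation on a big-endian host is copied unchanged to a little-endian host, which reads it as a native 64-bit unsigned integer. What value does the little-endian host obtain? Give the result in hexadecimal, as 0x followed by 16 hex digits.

3777654258007932235 in 64-bit hexadecimal is 0x346CEC8864CDFD4B.
Stored big-endian, the bytes at ascending addresses are 34 6C EC 88 64 CD FD 4B.
Read back as little-endian, the first byte is least significant, giving 0x4BFDCD6488EC6C34.

0x4BFDCD6488EC6C34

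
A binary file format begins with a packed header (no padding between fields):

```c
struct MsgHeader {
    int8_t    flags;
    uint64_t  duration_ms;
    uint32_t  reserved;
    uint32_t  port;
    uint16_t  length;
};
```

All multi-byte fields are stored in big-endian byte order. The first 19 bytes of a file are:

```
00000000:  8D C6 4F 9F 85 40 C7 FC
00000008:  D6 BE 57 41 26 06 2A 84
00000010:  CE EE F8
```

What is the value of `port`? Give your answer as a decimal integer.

103449806

`port` follows `flags` (1 B), `duration_ms` (8 B), `reserved` (4 B), so it starts at offset 1 + 8 + 4 = 13 and occupies 4 bytes.
Bytes at offsets 13..16: 06 2A 84 CE.
Big-endian stores the most-significant byte at the lowest address.
The bytes are already most-significant first: 0x062A84CE.
0x062A84CE = 103449806.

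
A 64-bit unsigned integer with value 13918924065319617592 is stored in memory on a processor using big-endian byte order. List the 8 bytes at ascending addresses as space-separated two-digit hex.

C1 29 F3 B1 19 03 04 38

13918924065319617592 in hexadecimal, padded to 64 bits, is 0xC129F3B119030438.
Split into bytes (most-significant first): C1 29 F3 B1 19 03 04 38.
Big-endian: lowest address holds the most-significant byte.
So the memory order matches the most-significant-first order: C1 29 F3 B1 19 03 04 38.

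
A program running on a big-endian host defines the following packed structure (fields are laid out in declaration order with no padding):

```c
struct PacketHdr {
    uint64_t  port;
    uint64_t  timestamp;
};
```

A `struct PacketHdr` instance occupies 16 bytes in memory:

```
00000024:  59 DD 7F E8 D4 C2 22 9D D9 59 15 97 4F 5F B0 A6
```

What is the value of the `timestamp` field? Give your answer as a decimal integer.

15661572918773526694

`timestamp` follows `port` (8 bytes), so it starts at byte offset 8 and occupies 8 bytes.
Bytes at offsets 8..15: D9 59 15 97 4F 5F B0 A6.
Big-endian stores the most-significant byte at the lowest address.
The bytes are already most-significant first: 0xD95915974F5FB0A6.
0xD95915974F5FB0A6 = 15661572918773526694.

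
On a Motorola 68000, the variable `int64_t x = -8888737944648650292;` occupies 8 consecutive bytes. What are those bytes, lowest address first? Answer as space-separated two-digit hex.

Two's complement of -8888737944648650292 in 64 bits: 8888737944648650292 = 0x7B5B2410EC518E34; invert → 0x84A4DBEF13AE71CB; add 1 → 0x84A4DBEF13AE71CC.
Split into bytes (most-significant first): 84 A4 DB EF 13 AE 71 CC.
Big-endian: lowest address holds the most-significant byte.
So the memory order matches the most-significant-first order: 84 A4 DB EF 13 AE 71 CC.

84 A4 DB EF 13 AE 71 CC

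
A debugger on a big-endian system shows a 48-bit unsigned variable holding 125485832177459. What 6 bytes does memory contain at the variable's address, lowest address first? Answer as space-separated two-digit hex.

72 20 F2 73 87 33

125485832177459 in hexadecimal, padded to 48 bits, is 0x7220F2738733.
Split into bytes (most-significant first): 72 20 F2 73 87 33.
Big-endian: lowest address holds the most-significant byte.
So the memory order matches the most-significant-first order: 72 20 F2 73 87 33.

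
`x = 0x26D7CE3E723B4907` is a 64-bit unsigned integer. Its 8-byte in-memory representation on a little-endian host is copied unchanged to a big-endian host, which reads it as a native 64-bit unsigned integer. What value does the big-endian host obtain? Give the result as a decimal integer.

Stored little-endian, the bytes at ascending addresses are 07 49 3B 72 3E CE D7 26.
Read back as big-endian, the last byte is least significant, giving 0x07493B723ECED726.
0x07493B723ECED726 = 525016193431426854.

525016193431426854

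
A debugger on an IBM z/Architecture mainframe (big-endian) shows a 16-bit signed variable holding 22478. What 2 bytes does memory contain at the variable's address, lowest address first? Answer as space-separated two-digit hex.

22478 in hexadecimal, padded to 16 bits, is 0x57CE.
Split into bytes (most-significant first): 57 CE.
Big-endian stores the most-significant byte at the lowest address.
So the memory order matches the most-significant-first order: 57 CE.

57 CE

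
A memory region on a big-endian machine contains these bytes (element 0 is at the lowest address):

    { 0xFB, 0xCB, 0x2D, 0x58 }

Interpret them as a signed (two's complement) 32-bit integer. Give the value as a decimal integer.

Big-endian: lowest address holds the most-significant byte.
The bytes are already most-significant first: 0xFBCB2D58.
Top bit is set, so as a signed 32-bit value this is 0xFBCB2D58 − 2^32 = -70570664.

-70570664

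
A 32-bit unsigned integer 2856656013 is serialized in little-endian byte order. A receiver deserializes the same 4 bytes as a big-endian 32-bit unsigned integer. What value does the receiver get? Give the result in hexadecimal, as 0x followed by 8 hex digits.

0x8D1C45AA

2856656013 in 32-bit hexadecimal is 0xAA451C8D.
Stored little-endian, the bytes at ascending addresses are 8D 1C 45 AA.
Read back as big-endian, the last byte is least significant, giving 0x8D1C45AA.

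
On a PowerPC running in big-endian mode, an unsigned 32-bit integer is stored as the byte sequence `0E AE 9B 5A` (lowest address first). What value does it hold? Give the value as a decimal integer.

246324058

Big-endian: lowest address holds the most-significant byte.
The bytes are already most-significant first: 0x0EAE9B5A.
0x0EAE9B5A = 246324058.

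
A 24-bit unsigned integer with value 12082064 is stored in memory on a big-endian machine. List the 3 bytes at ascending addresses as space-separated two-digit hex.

12082064 in hexadecimal, padded to 24 bits, is 0xB85B90.
Split into bytes (most-significant first): B8 5B 90.
Big-endian stores the most-significant byte at the lowest address.
So the memory order matches the most-significant-first order: B8 5B 90.

B8 5B 90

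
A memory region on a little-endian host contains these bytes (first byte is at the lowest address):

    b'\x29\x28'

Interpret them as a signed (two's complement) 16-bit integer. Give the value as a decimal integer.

In little-endian order the low byte comes first in memory.
Reassemble most-significant byte first: 28 29 → 0x2829.
0x2829 = 10281.

10281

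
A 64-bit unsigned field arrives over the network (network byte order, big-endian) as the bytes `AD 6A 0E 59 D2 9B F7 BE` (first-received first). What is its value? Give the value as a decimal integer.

12495815895041177534

Big-endian: lowest address holds the most-significant byte.
The bytes are already most-significant first: 0xAD6A0E59D29BF7BE.
0xAD6A0E59D29BF7BE = 12495815895041177534.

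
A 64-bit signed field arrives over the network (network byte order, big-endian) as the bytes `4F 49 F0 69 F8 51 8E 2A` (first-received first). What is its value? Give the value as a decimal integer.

5713361940224511530

Big-endian stores the most-significant byte at the lowest address.
The bytes are already most-significant first: 0x4F49F069F8518E2A.
0x4F49F069F8518E2A = 5713361940224511530.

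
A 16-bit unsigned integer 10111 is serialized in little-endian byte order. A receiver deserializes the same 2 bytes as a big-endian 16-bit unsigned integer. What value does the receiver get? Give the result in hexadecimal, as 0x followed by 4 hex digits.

10111 in 16-bit hexadecimal is 0x277F.
Stored little-endian, the bytes at ascending addresses are 7F 27.
Read back as big-endian, the last byte is least significant, giving 0x7F27.

0x7F27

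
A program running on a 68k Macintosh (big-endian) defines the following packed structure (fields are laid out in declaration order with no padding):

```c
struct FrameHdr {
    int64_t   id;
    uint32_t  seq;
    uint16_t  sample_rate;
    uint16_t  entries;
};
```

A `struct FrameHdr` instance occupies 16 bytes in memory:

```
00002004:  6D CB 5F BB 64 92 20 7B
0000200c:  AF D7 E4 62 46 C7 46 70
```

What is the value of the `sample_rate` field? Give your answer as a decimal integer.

`sample_rate` follows `id` (8 B), `seq` (4 B), so it starts at offset 8 + 4 = 12 and occupies 2 bytes.
Bytes at offsets 12..13: 46 C7.
In big-endian order the high byte comes first in memory.
The bytes are already most-significant first: 0x46C7.
0x46C7 = 18119.

18119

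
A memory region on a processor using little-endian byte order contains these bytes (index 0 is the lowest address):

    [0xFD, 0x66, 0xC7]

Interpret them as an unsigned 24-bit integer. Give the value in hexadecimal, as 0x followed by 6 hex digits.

In little-endian order the low byte comes first in memory.
Reassemble most-significant byte first: C7 66 FD → 0xC766FD.

0xC766FD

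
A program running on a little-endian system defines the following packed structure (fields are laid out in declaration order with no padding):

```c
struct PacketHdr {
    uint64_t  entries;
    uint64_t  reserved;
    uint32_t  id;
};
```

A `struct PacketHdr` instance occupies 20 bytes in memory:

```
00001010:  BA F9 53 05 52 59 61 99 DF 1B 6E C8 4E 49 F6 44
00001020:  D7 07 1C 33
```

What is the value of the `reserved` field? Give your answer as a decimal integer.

`reserved` follows `entries` (8 bytes), so it starts at byte offset 8 and occupies 8 bytes.
Bytes at offsets 8..15: DF 1B 6E C8 4E 49 F6 44.
Little-endian stores the least-significant byte at the lowest address.
Reassemble most-significant byte first: 44 F6 49 4E C8 6E 1B DF → 0x44F6494EC86E1BDF.
0x44F6494EC86E1BDF = 4969239841568857055.

4969239841568857055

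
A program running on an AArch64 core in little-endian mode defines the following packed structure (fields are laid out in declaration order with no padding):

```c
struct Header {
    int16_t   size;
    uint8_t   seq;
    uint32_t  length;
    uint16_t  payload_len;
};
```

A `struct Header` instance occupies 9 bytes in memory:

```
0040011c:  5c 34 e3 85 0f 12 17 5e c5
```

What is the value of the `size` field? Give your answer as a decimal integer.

13404

`size` is the first field, at byte offset 0, occupying 2 bytes.
Bytes at offsets 0..1: 5C 34.
In little-endian order the low byte comes first in memory.
Reassemble most-significant byte first: 34 5C → 0x345C.
0x345C = 13404.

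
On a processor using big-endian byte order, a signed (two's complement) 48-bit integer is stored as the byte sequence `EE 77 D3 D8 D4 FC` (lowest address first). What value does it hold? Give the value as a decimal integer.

Big-endian: lowest address holds the most-significant byte.
The bytes are already most-significant first: 0xEE77D3D8D4FC.
Top bit is set, so as a signed 48-bit value this is 0xEE77D3D8D4FC − 2^48 = -19276553988868.

-19276553988868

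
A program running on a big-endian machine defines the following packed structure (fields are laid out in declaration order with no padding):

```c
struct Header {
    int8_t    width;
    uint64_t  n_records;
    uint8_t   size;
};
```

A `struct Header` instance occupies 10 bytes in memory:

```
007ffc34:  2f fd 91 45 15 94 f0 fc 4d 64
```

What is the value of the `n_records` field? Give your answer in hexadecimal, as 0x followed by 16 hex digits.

`n_records` follows `width` (1 byte), so it starts at byte offset 1 and occupies 8 bytes.
Bytes at offsets 1..8: FD 91 45 15 94 F0 FC 4D.
Big-endian stores the most-significant byte at the lowest address.
The bytes are already most-significant first: 0xFD91451594F0FC4D.

0xFD91451594F0FC4D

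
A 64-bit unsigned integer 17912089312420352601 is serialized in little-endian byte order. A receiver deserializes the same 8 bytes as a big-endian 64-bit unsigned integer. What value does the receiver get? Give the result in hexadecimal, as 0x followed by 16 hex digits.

0x59D2E2CB538694F8

17912089312420352601 in 64-bit hexadecimal is 0xF8948653CBE2D259.
Stored little-endian, the bytes at ascending addresses are 59 D2 E2 CB 53 86 94 F8.
Read back as big-endian, the last byte is least significant, giving 0x59D2E2CB538694F8.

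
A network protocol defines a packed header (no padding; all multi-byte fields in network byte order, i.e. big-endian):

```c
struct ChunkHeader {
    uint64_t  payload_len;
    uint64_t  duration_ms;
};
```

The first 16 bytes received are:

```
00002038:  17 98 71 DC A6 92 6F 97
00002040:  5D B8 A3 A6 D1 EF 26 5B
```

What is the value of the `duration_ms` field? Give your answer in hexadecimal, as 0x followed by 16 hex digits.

0x5DB8A3A6D1EF265B

`duration_ms` follows `payload_len` (8 bytes), so it starts at byte offset 8 and occupies 8 bytes.
Bytes at offsets 8..15: 5D B8 A3 A6 D1 EF 26 5B.
Big-endian stores the most-significant byte at the lowest address.
The bytes are already most-significant first: 0x5DB8A3A6D1EF265B.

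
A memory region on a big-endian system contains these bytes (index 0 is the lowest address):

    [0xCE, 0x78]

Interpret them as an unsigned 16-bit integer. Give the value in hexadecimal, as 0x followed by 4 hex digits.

0xCE78

Big-endian stores the most-significant byte at the lowest address.
The bytes are already most-significant first: 0xCE78.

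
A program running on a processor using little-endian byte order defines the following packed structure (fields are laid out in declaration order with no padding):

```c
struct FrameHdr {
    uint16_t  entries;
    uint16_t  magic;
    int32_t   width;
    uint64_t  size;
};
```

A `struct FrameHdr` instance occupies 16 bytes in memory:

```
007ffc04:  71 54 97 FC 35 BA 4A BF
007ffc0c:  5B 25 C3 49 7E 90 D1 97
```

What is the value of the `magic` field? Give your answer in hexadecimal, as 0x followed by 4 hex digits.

0xFC97

`magic` follows `entries` (2 bytes), so it starts at byte offset 2 and occupies 2 bytes.
Bytes at offsets 2..3: 97 FC.
In little-endian order the low byte comes first in memory.
Reassemble most-significant byte first: FC 97 → 0xFC97.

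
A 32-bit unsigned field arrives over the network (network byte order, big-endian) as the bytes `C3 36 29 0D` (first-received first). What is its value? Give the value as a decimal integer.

3275106573

Big-endian: lowest address holds the most-significant byte.
The bytes are already most-significant first: 0xC336290D.
0xC336290D = 3275106573.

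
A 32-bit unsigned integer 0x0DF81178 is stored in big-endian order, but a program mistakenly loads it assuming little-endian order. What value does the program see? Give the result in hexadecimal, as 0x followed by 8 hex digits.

Stored big-endian, the bytes at ascending addresses are 0D F8 11 78.
Read back as little-endian, the first byte is least significant, giving 0x7811F80D.

0x7811F80D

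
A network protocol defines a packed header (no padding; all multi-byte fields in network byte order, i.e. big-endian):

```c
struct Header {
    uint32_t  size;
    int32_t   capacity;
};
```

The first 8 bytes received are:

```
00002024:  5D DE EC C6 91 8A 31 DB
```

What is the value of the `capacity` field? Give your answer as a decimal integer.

`capacity` follows `size` (4 bytes), so it starts at byte offset 4 and occupies 4 bytes.
Bytes at offsets 4..7: 91 8A 31 DB.
Big-endian: lowest address holds the most-significant byte.
The bytes are already most-significant first: 0x918A31DB.
Top bit is set, so as a signed 32-bit value this is 0x918A31DB − 2^32 = -1853214245.

-1853214245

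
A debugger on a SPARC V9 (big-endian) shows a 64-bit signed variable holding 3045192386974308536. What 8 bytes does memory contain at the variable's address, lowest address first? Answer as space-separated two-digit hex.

3045192386974308536 in hexadecimal, padded to 64 bits, is 0x2A42B2578253D8B8.
Split into bytes (most-significant first): 2A 42 B2 57 82 53 D8 B8.
Big-endian stores the most-significant byte at the lowest address.
So the memory order matches the most-significant-first order: 2A 42 B2 57 82 53 D8 B8.

2A 42 B2 57 82 53 D8 B8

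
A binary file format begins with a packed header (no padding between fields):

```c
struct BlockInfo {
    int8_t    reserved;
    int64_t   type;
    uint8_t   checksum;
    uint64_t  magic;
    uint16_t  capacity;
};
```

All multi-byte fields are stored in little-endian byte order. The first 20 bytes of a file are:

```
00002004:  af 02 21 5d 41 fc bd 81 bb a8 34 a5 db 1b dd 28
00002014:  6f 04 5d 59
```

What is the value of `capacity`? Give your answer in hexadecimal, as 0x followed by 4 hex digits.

0x595D

`capacity` follows `reserved` (1 B), `type` (8 B), `checksum` (1 B), `magic` (8 B), so it starts at offset 1 + 8 + 1 + 8 = 18 and occupies 2 bytes.
Bytes at offsets 18..19: 5D 59.
In little-endian order the low byte comes first in memory.
Reassemble most-significant byte first: 59 5D → 0x595D.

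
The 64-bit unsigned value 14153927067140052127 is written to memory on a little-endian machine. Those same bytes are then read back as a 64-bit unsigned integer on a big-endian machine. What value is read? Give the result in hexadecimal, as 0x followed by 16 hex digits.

14153927067140052127 in 64-bit hexadecimal is 0xC46CD9AD45AB549F.
Stored little-endian, the bytes at ascending addresses are 9F 54 AB 45 AD D9 6C C4.
Read back as big-endian, the last byte is least significant, giving 0x9F54AB45ADD96CC4.

0x9F54AB45ADD96CC4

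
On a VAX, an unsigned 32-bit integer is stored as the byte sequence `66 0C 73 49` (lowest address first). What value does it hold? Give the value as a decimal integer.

Little-endian stores the least-significant byte at the lowest address.
Reassemble most-significant byte first: 49 73 0C 66 → 0x49730C66.
0x49730C66 = 1232276582.

1232276582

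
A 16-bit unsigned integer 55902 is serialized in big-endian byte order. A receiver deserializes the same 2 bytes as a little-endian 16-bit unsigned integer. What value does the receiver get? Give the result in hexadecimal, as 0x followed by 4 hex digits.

0x5EDA

55902 in 16-bit hexadecimal is 0xDA5E.
Stored big-endian, the bytes at ascending addresses are DA 5E.
Read back as little-endian, the first byte is least significant, giving 0x5EDA.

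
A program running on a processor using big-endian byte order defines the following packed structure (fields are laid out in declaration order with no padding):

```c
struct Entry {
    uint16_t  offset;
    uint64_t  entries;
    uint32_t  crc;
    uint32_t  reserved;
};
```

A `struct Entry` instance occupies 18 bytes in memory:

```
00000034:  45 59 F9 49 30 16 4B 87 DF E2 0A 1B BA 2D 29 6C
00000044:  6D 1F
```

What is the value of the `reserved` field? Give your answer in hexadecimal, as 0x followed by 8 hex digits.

0x296C6D1F

`reserved` follows `offset` (2 B), `entries` (8 B), `crc` (4 B), so it starts at offset 2 + 8 + 4 = 14 and occupies 4 bytes.
Bytes at offsets 14..17: 29 6C 6D 1F.
Big-endian stores the most-significant byte at the lowest address.
The bytes are already most-significant first: 0x296C6D1F.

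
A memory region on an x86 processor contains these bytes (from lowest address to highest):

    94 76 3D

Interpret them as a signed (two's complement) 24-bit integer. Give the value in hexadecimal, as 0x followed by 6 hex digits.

0x3D7694

Little-endian stores the least-significant byte at the lowest address.
Reassemble most-significant byte first: 3D 76 94 → 0x3D7694.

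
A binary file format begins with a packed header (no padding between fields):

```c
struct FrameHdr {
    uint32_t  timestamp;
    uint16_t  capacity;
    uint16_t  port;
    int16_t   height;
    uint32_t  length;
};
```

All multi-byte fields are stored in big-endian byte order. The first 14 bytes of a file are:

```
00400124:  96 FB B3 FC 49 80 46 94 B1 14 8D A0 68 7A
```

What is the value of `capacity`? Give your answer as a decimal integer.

18816

`capacity` follows `timestamp` (4 bytes), so it starts at byte offset 4 and occupies 2 bytes.
Bytes at offsets 4..5: 49 80.
In big-endian order the high byte comes first in memory.
The bytes are already most-significant first: 0x4980.
0x4980 = 18816.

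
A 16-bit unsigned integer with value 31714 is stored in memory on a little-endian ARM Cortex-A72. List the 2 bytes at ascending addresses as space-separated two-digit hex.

31714 in hexadecimal, padded to 16 bits, is 0x7BE2.
Split into bytes (most-significant first): 7B E2.
Little-endian stores the least-significant byte at the lowest address.
So at ascending addresses the bytes are E2 7B.

E2 7B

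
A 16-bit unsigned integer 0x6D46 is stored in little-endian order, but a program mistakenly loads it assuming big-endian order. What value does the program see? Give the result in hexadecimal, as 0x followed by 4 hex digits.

Stored little-endian, the bytes at ascending addresses are 46 6D.
Read back as big-endian, the last byte is least significant, giving 0x466D.

0x466D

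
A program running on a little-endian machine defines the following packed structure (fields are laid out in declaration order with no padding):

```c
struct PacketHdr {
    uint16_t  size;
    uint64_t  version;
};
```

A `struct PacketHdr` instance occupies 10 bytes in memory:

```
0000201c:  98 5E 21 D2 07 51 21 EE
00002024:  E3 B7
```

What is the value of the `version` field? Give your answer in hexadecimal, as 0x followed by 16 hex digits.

0xB7E3EE215107D221

`version` follows `size` (2 bytes), so it starts at byte offset 2 and occupies 8 bytes.
Bytes at offsets 2..9: 21 D2 07 51 21 EE E3 B7.
In little-endian order the low byte comes first in memory.
Reassemble most-significant byte first: B7 E3 EE 21 51 07 D2 21 → 0xB7E3EE215107D221.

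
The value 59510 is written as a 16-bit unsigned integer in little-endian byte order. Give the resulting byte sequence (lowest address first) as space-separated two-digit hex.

76 E8

59510 in hexadecimal, padded to 16 bits, is 0xE876.
Split into bytes (most-significant first): E8 76.
In little-endian order the low byte comes first in memory.
So at ascending addresses the bytes are 76 E8.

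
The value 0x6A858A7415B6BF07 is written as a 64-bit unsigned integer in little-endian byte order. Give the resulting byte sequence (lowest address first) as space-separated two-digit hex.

Split into bytes (most-significant first): 6A 85 8A 74 15 B6 BF 07.
In little-endian order the low byte comes first in memory.
So at ascending addresses the bytes are 07 BF B6 15 74 8A 85 6A.

07 BF B6 15 74 8A 85 6A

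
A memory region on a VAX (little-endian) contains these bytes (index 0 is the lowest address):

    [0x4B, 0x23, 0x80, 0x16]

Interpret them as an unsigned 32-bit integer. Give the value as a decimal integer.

In little-endian order the low byte comes first in memory.
Reassemble most-significant byte first: 16 80 23 4B → 0x1680234B.
0x1680234B = 377496395.

377496395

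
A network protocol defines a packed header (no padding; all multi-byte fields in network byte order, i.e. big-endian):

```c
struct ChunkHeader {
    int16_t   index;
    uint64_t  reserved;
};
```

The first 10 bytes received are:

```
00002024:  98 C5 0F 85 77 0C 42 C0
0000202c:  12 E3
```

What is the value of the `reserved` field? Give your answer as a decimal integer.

`reserved` follows `index` (2 bytes), so it starts at byte offset 2 and occupies 8 bytes.
Bytes at offsets 2..9: 0F 85 77 0C 42 C0 12 E3.
In big-endian order the high byte comes first in memory.
The bytes are already most-significant first: 0x0F85770C42C012E3.
0x0F85770C42C012E3 = 1118430977014633187.

1118430977014633187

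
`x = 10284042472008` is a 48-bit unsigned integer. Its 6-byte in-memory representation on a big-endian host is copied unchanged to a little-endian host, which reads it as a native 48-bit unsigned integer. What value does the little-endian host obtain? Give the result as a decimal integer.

80035414301193

10284042472008 in 48-bit hexadecimal is 0x095A70B2CA48.
Stored big-endian, the bytes at ascending addresses are 09 5A 70 B2 CA 48.
Read back as little-endian, the first byte is least significant, giving 0x48CAB2705A09.
0x48CAB2705A09 = 80035414301193.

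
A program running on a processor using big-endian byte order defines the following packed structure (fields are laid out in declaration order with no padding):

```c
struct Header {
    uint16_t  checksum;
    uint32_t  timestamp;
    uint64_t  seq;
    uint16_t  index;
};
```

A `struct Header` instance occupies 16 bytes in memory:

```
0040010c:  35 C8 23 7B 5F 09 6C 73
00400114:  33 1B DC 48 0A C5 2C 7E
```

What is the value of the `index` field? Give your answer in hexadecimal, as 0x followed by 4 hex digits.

`index` follows `checksum` (2 B), `timestamp` (4 B), `seq` (8 B), so it starts at offset 2 + 4 + 8 = 14 and occupies 2 bytes.
Bytes at offsets 14..15: 2C 7E.
In big-endian order the high byte comes first in memory.
The bytes are already most-significant first: 0x2C7E.

0x2C7E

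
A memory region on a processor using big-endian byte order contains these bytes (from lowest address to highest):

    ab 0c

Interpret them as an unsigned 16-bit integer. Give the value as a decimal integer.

43788

In big-endian order the high byte comes first in memory.
The bytes are already most-significant first: 0xAB0C.
0xAB0C = 43788.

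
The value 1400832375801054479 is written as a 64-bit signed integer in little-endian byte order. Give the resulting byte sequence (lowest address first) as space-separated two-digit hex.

1400832375801054479 in hexadecimal, padded to 64 bits, is 0x1370C19FB57D050F.
Split into bytes (most-significant first): 13 70 C1 9F B5 7D 05 0F.
In little-endian order the low byte comes first in memory.
So at ascending addresses the bytes are 0F 05 7D B5 9F C1 70 13.

0F 05 7D B5 9F C1 70 13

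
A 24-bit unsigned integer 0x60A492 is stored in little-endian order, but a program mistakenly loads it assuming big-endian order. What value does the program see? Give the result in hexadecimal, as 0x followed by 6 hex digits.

Stored little-endian, the bytes at ascending addresses are 92 A4 60.
Read back as big-endian, the last byte is least significant, giving 0x92A460.

0x92A460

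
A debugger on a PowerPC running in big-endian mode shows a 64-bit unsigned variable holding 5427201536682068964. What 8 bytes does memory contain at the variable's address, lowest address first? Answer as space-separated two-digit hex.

4B 51 4B 0B 06 63 8B E4

5427201536682068964 in hexadecimal, padded to 64 bits, is 0x4B514B0B06638BE4.
Split into bytes (most-significant first): 4B 51 4B 0B 06 63 8B E4.
Big-endian: lowest address holds the most-significant byte.
So the memory order matches the most-significant-first order: 4B 51 4B 0B 06 63 8B E4.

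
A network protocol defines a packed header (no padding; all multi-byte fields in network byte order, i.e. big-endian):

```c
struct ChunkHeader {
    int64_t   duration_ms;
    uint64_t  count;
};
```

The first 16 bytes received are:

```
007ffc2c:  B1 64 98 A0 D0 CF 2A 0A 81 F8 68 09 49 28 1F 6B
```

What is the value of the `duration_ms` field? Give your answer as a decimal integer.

-5664234614859814390

`duration_ms` is the first field, at byte offset 0, occupying 8 bytes.
Bytes at offsets 0..7: B1 64 98 A0 D0 CF 2A 0A.
In big-endian order the high byte comes first in memory.
The bytes are already most-significant first: 0xB16498A0D0CF2A0A.
Top bit is set, so as a signed 64-bit value this is 0xB16498A0D0CF2A0A − 2^64 = -5664234614859814390.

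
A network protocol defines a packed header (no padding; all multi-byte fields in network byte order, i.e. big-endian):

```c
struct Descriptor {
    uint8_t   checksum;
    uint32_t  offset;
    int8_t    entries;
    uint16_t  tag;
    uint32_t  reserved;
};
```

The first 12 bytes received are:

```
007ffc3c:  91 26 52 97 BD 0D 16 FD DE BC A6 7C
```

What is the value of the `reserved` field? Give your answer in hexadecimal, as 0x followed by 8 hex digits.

0xDEBCA67C

`reserved` follows `checksum` (1 B), `offset` (4 B), `entries` (1 B), `tag` (2 B), so it starts at offset 1 + 4 + 1 + 2 = 8 and occupies 4 bytes.
Bytes at offsets 8..11: DE BC A6 7C.
Big-endian stores the most-significant byte at the lowest address.
The bytes are already most-significant first: 0xDEBCA67C.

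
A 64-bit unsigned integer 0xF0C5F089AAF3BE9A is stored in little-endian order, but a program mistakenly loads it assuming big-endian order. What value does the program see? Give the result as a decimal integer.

Stored little-endian, the bytes at ascending addresses are 9A BE F3 AA 89 F0 C5 F0.
Read back as big-endian, the last byte is least significant, giving 0x9ABEF3AA89F0C5F0.
0x9ABEF3AA89F0C5F0 = 11150617641200174576.

11150617641200174576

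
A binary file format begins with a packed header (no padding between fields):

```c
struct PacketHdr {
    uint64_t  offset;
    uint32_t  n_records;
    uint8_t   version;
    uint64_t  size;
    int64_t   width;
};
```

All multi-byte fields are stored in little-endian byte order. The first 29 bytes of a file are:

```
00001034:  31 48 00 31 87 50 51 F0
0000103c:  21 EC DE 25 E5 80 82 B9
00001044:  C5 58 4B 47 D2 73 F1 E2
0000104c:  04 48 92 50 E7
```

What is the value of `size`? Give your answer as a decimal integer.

15152162315957797504

`size` follows `offset` (8 B), `n_records` (4 B), `version` (1 B), so it starts at offset 8 + 4 + 1 = 13 and occupies 8 bytes.
Bytes at offsets 13..20: 80 82 B9 C5 58 4B 47 D2.
Little-endian: lowest address holds the least-significant byte.
Reassemble most-significant byte first: D2 47 4B 58 C5 B9 82 80 → 0xD2474B58C5B98280.
0xD2474B58C5B98280 = 15152162315957797504.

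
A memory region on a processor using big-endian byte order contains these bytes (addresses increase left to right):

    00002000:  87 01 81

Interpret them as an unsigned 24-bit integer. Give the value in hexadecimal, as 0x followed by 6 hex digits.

0x870181

In big-endian order the high byte comes first in memory.
The bytes are already most-significant first: 0x870181.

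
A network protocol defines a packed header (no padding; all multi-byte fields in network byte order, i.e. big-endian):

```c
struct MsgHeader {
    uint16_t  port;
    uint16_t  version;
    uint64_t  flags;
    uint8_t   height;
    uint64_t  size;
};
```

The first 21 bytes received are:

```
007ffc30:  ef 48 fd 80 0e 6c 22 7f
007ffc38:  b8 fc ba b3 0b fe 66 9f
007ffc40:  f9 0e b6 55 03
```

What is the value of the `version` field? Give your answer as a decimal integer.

64896

`version` follows `port` (2 bytes), so it starts at byte offset 2 and occupies 2 bytes.
Bytes at offsets 2..3: FD 80.
Big-endian stores the most-significant byte at the lowest address.
The bytes are already most-significant first: 0xFD80.
0xFD80 = 64896.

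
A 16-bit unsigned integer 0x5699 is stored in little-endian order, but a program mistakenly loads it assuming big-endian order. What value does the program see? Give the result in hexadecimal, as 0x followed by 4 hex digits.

Stored little-endian, the bytes at ascending addresses are 99 56.
Read back as big-endian, the last byte is least significant, giving 0x9956.

0x9956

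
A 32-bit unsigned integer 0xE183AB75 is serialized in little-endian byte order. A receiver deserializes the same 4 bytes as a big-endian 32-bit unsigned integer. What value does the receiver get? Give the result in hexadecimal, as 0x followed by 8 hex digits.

Stored little-endian, the bytes at ascending addresses are 75 AB 83 E1.
Read back as big-endian, the last byte is least significant, giving 0x75AB83E1.

0x75AB83E1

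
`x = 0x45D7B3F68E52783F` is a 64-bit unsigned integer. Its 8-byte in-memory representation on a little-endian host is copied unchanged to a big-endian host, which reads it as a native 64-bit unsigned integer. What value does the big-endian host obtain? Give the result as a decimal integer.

4573496195572553541

Stored little-endian, the bytes at ascending addresses are 3F 78 52 8E F6 B3 D7 45.
Read back as big-endian, the last byte is least significant, giving 0x3F78528EF6B3D745.
0x3F78528EF6B3D745 = 4573496195572553541.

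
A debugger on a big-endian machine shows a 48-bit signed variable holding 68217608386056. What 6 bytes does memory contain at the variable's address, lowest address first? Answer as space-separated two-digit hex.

3E 0B 26 50 B6 08

68217608386056 in hexadecimal, padded to 48 bits, is 0x3E0B2650B608.
Split into bytes (most-significant first): 3E 0B 26 50 B6 08.
In big-endian order the high byte comes first in memory.
So the memory order matches the most-significant-first order: 3E 0B 26 50 B6 08.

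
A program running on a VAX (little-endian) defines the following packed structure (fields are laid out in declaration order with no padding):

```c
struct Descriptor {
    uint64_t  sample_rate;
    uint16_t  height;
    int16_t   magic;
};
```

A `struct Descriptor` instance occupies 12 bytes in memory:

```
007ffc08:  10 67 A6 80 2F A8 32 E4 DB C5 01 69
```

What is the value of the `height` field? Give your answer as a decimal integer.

`height` follows `sample_rate` (8 bytes), so it starts at byte offset 8 and occupies 2 bytes.
Bytes at offsets 8..9: DB C5.
Little-endian stores the least-significant byte at the lowest address.
Reassemble most-significant byte first: C5 DB → 0xC5DB.
0xC5DB = 50651.

50651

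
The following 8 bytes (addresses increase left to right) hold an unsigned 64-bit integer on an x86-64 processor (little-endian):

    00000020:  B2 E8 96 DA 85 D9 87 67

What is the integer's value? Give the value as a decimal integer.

In little-endian order the low byte comes first in memory.
Reassemble most-significant byte first: 67 87 D9 85 DA 96 E8 B2 → 0x6787D985DA96E8B2.
0x6787D985DA96E8B2 = 7460170476683716786.

7460170476683716786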